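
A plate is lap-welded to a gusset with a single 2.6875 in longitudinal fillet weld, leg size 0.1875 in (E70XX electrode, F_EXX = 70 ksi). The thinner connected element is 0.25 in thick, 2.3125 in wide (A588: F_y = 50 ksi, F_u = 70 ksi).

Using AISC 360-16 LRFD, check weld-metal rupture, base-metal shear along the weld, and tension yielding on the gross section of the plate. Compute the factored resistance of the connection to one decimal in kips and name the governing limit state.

11.2 kips (weld metal governs)

Weld metal: throat = 0.707×0.1875 = 0.13256 in, L = 2.6875 in. φR_n = 0.75 × 0.6 × 70 × 0.13256 × 2.6875 = 11.2 kips.
Base metal shear (0.25 in plate): yield φR_n = 1.0×0.6×50×0.25×2.6875 = 20.2 kips; rupture φR_n = 0.75×0.6×70×0.25×2.6875 = 21.2 kips; take 20.2 kips (yield).
Tension yield (gross): A_g = 2.3125×0.25 = 0.57813 in². φR_n = 0.90 × 50 × 0.57813 = 26.0 kips.
Governing: min(11.2, 20.2, 26.0) = 11.2 kips → weld metal.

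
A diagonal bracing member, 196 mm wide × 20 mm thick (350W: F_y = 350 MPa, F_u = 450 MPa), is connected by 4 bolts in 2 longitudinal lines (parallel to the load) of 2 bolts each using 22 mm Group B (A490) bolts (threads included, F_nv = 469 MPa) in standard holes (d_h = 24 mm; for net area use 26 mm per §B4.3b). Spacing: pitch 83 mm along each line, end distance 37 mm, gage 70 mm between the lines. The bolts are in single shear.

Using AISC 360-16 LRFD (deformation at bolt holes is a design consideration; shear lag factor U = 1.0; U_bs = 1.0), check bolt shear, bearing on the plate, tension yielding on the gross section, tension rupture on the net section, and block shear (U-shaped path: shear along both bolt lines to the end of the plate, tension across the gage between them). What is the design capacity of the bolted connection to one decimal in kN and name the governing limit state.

534.8 kN (bolt shear governs)

Bolt shear: A_b = π(22)²/4 = 380.13 mm². φR_n = 0.75 × 469 × 380.13 × 4 × 1 = 534.8 kN.
Bearing (20 mm plate, F_u = 450 MPa): end bolts L_c = 37 − 24/2 = 25, R_n = min(1.2×25×20×450, 2.4×22×20×450) = 270 kN/bolt; interior L_c = 83 − 24 = 59, R_n = 475.2 kN/bolt. φR_n = 0.75 × (2×270 + 2×475.2) = 1117.8 kN.
Tension yield (gross): A_g = 196×20 = 3920 mm². φR_n = 0.90 × 350 × 3920 = 1234.8 kN.
Tension rupture (net): A_n = (196 − 2×26)×20 = 2880 mm² (U = 1.0, A_e = A_n). φR_n = 0.75 × 450 × 2880 = 972.0 kN.
Block shear: shear path 2×[37+1×83] = 2×120 mm, A_gv = 4800, A_nv = 2×(120 − 1.5×26)×20 = 3240 mm²; tension across gage: (70 − 1×26)×20 = 880 mm². R_n = min(0.6×450×3240, 0.6×350×4800) + 1.0×450×880 = min(874.8, 1008) + 396 = 1270.8 kN. φR_n = 0.75 × 1270.8 = 953.1 kN.
Governing: min(534.8, 1117.8, 1234.8, 972.0, 953.1) = 534.8 kN → bolt shear.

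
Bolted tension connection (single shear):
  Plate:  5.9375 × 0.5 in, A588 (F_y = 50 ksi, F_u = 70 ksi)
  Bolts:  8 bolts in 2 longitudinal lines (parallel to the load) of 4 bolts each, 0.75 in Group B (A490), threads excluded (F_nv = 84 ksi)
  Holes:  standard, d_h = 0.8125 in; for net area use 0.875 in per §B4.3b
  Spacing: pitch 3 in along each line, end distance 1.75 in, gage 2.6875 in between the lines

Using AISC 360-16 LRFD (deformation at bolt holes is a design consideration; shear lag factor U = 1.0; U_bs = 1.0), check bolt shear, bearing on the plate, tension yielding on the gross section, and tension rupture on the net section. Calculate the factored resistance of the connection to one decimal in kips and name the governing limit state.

109.9 kips (net-section rupture governs)

Bolt shear: A_b = π(0.75)²/4 = 0.44179 in². φR_n = 0.75 × 84 × 0.44179 × 8 × 1 = 222.7 kips.
Bearing (0.5 in plate, F_u = 70 ksi): end bolts L_c = 1.75 − 0.8125/2 = 1.34375, R_n = min(1.2×1.34375×0.5×70, 2.4×0.75×0.5×70) = 56.438 kips/bolt; interior L_c = 3 − 0.8125 = 2.1875, R_n = 63 kips/bolt. φR_n = 0.75 × (2×56.438 + 6×63) = 368.2 kips.
Tension yield (gross): A_g = 5.9375×0.5 = 2.9688 in². φR_n = 0.90 × 50 × 2.9688 = 133.6 kips.
Tension rupture (net): A_n = (5.9375 − 2×0.875)×0.5 = 2.0938 in² (U = 1.0, A_e = A_n). φR_n = 0.75 × 70 × 2.0938 = 109.9 kips.
Governing: min(222.7, 368.2, 133.6, 109.9) = 109.9 kips → net-section rupture.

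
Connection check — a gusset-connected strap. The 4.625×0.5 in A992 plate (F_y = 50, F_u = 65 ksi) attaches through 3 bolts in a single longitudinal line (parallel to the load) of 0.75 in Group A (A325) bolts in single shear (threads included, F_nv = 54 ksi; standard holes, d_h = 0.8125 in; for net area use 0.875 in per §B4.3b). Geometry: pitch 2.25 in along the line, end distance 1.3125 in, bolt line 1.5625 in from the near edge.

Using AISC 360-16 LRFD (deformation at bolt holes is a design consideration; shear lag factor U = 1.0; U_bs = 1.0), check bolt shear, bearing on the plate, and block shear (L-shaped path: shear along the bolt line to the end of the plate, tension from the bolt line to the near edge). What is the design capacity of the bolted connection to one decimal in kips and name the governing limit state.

53.7 kips (bolt shear governs)

Bolt shear: A_b = π(0.75)²/4 = 0.44179 in². φR_n = 0.75 × 54 × 0.44179 × 3 × 1 = 53.7 kips.
Bearing (0.5 in plate, F_u = 65 ksi): end bolts L_c = 1.3125 − 0.8125/2 = 0.90625, R_n = min(1.2×0.90625×0.5×65, 2.4×0.75×0.5×65) = 35.344 kips/bolt; interior L_c = 2.25 − 0.8125 = 1.4375, R_n = 56.063 kips/bolt. φR_n = 0.75 × (1×35.344 + 2×56.063) = 110.6 kips.
Block shear: shear path 1×[1.3125+2×2.25] = 1×5.8125 in, A_gv = 2.9063, A_nv = 1×(5.8125 − 2.5×0.875)×0.5 = 1.8125 in²; tension to near edge: (1.5625 − 0.5×0.875)×0.5 = 0.5625 in². R_n = min(0.6×65×1.8125, 0.6×50×2.9063) + 1.0×65×0.5625 = min(70.688, 87.189) + 36.563 = 107.25 kips. φR_n = 0.75 × 107.25 = 80.4 kips.
Governing: min(53.7, 110.6, 80.4) = 53.7 kips → bolt shear.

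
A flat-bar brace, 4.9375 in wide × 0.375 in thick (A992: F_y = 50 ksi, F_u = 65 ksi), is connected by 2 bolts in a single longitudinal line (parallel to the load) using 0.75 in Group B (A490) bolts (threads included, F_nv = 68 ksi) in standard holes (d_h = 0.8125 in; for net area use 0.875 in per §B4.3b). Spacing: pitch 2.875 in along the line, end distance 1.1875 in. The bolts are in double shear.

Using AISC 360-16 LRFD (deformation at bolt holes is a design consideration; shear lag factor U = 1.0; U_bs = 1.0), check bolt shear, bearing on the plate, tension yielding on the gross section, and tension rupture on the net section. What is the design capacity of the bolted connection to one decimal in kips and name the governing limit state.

Bolt shear: A_b = π(0.75)²/4 = 0.44179 in². φR_n = 0.75 × 68 × 0.44179 × 2 × 2 = 90.1 kips.
Bearing (0.375 in plate, F_u = 65 ksi): end bolts L_c = 1.1875 − 0.8125/2 = 0.78125, R_n = min(1.2×0.78125×0.375×65, 2.4×0.75×0.375×65) = 22.852 kips/bolt; interior L_c = 2.875 − 0.8125 = 2.0625, R_n = 43.875 kips/bolt. φR_n = 0.75 × (1×22.852 + 1×43.875) = 50.0 kips.
Tension yield (gross): A_g = 4.9375×0.375 = 1.8516 in². φR_n = 0.90 × 50 × 1.8516 = 83.3 kips.
Tension rupture (net): A_n = (4.9375 − 1×0.875)×0.375 = 1.5234 in² (U = 1.0, A_e = A_n). φR_n = 0.75 × 65 × 1.5234 = 74.3 kips.
Governing: min(90.1, 50.0, 83.3, 74.3) = 50.0 kips → bearing.

50.0 kips (bearing governs)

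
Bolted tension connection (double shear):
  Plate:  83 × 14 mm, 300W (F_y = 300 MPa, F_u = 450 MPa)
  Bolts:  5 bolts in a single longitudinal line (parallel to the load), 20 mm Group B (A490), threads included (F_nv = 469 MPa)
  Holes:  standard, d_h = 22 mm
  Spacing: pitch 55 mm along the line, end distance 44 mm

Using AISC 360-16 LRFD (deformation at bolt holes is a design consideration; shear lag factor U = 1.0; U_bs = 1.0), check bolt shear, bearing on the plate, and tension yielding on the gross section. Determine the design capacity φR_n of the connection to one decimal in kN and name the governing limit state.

313.7 kN (gross-section yield governs)

Bolt shear: A_b = π(20)²/4 = 314.16 mm². φR_n = 0.75 × 469 × 314.16 × 5 × 2 = 1105.1 kN.
Bearing (14 mm plate, F_u = 450 MPa): end bolts L_c = 44 − 22/2 = 33, R_n = min(1.2×33×14×450, 2.4×20×14×450) = 249.48 kN/bolt; interior L_c = 55 − 22 = 33, R_n = 249.48 kN/bolt. φR_n = 0.75 × (1×249.48 + 4×249.48) = 935.6 kN.
Tension yield (gross): A_g = 83×14 = 1162 mm². φR_n = 0.90 × 300 × 1162 = 313.7 kN.
Governing: min(1105.1, 935.6, 313.7) = 313.7 kN → gross-section yield.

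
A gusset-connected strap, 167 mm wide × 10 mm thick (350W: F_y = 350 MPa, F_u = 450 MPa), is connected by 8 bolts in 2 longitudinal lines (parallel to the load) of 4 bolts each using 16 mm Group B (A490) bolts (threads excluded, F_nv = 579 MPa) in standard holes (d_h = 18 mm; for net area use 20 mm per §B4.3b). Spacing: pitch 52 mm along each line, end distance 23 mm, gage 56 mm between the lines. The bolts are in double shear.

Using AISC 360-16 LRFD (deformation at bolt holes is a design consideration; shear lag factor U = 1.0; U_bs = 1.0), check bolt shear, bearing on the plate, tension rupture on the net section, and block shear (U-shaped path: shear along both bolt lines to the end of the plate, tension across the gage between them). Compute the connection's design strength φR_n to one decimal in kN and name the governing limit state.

Bolt shear: A_b = π(16)²/4 = 201.06 mm². φR_n = 0.75 × 579 × 201.06 × 8 × 2 = 1397.0 kN.
Bearing (10 mm plate, F_u = 450 MPa): end bolts L_c = 23 − 18/2 = 14, R_n = min(1.2×14×10×450, 2.4×16×10×450) = 75.6 kN/bolt; interior L_c = 52 − 18 = 34, R_n = 172.8 kN/bolt. φR_n = 0.75 × (2×75.6 + 6×172.8) = 891.0 kN.
Tension rupture (net): A_n = (167 − 2×20)×10 = 1270 mm² (U = 1.0, A_e = A_n). φR_n = 0.75 × 450 × 1270 = 428.6 kN.
Block shear: shear path 2×[23+3×52] = 2×179 mm, A_gv = 3580, A_nv = 2×(179 − 3.5×20)×10 = 2180 mm²; tension across gage: (56 − 1×20)×10 = 360 mm². R_n = min(0.6×450×2180, 0.6×350×3580) + 1.0×450×360 = min(588.6, 751.8) + 162 = 750.6 kN. φR_n = 0.75 × 750.6 = 563.0 kN.
Governing: min(1397.0, 891.0, 428.6, 563.0) = 428.6 kN → net-section rupture.

428.6 kN (net-section rupture governs)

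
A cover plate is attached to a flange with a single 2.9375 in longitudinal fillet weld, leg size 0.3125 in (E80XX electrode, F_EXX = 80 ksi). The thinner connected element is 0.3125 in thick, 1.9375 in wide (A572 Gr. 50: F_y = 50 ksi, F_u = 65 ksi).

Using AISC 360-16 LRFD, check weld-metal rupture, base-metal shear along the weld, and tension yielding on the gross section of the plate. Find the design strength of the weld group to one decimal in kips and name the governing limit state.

Weld metal: throat = 0.707×0.3125 = 0.22094 in, L = 2.9375 in. φR_n = 0.75 × 0.6 × 80 × 0.22094 × 2.9375 = 23.4 kips.
Base metal shear (0.3125 in plate): yield φR_n = 1.0×0.6×50×0.3125×2.9375 = 27.5 kips; rupture φR_n = 0.75×0.6×65×0.3125×2.9375 = 26.9 kips; take 26.9 kips (rupture).
Tension yield (gross): A_g = 1.9375×0.3125 = 0.60547 in². φR_n = 0.90 × 50 × 0.60547 = 27.2 kips.
Governing: min(23.4, 26.9, 27.2) = 23.4 kips → weld metal.

23.4 kips (weld metal governs)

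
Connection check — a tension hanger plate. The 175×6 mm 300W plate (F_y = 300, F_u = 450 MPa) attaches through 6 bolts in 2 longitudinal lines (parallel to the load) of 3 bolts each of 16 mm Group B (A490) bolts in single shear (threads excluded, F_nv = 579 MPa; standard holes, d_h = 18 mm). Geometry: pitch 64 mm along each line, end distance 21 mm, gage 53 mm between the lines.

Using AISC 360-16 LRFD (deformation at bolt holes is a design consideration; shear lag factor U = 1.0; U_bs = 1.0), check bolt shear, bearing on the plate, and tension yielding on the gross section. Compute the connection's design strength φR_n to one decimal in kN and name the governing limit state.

Bolt shear: A_b = π(16)²/4 = 201.06 mm². φR_n = 0.75 × 579 × 201.06 × 6 × 1 = 523.9 kN.
Bearing (6 mm plate, F_u = 450 MPa): end bolts L_c = 21 − 18/2 = 12, R_n = min(1.2×12×6×450, 2.4×16×6×450) = 38.88 kN/bolt; interior L_c = 64 − 18 = 46, R_n = 103.68 kN/bolt. φR_n = 0.75 × (2×38.88 + 4×103.68) = 369.4 kN.
Tension yield (gross): A_g = 175×6 = 1050 mm². φR_n = 0.90 × 300 × 1050 = 283.5 kN.
Governing: min(523.9, 369.4, 283.5) = 283.5 kN → gross-section yield.

283.5 kN (gross-section yield governs)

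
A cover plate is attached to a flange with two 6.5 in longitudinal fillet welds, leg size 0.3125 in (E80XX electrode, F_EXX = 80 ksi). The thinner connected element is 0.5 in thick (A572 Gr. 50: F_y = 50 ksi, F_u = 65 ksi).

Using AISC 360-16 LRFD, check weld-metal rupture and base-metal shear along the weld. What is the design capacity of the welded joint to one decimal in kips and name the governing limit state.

Weld metal: throat = 0.707×0.3125 = 0.22094 in, L = 2×6.5 = 13 in. φR_n = 0.75 × 0.6 × 80 × 0.22094 × 13 = 103.4 kips.
Base metal shear (0.5 in plate): yield φR_n = 1.0×0.6×50×0.5×13 = 195.0 kips; rupture φR_n = 0.75×0.6×65×0.5×13 = 190.1 kips; take 190.1 kips (rupture).
Governing: min(103.4, 190.1) = 103.4 kips → weld metal.

103.4 kips (weld metal governs)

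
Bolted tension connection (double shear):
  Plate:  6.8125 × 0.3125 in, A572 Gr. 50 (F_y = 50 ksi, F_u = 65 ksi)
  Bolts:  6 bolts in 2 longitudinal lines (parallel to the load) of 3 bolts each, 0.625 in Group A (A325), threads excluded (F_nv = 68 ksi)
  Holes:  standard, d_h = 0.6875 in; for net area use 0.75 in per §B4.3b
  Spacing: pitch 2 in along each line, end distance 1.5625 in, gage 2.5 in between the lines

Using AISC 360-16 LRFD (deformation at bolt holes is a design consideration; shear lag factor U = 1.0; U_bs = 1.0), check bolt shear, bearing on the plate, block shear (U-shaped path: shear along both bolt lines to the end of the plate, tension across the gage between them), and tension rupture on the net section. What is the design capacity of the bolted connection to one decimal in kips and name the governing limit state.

80.9 kips (net-section rupture governs)

Bolt shear: A_b = π(0.625)²/4 = 0.3068 in². φR_n = 0.75 × 68 × 0.3068 × 6 × 2 = 187.8 kips.
Bearing (0.3125 in plate, F_u = 65 ksi): end bolts L_c = 1.5625 − 0.6875/2 = 1.21875, R_n = min(1.2×1.21875×0.3125×65, 2.4×0.625×0.3125×65) = 29.707 kips/bolt; interior L_c = 2 − 0.6875 = 1.3125, R_n = 30.469 kips/bolt. φR_n = 0.75 × (2×29.707 + 4×30.469) = 136.0 kips.
Block shear: shear path 2×[1.5625+2×2] = 2×5.5625 in, A_gv = 3.4766, A_nv = 2×(5.5625 − 2.5×0.75)×0.3125 = 2.3047 in²; tension across gage: (2.5 − 1×0.75)×0.3125 = 0.54688 in². R_n = min(0.6×65×2.3047, 0.6×50×3.4766) + 1.0×65×0.54688 = min(89.883, 104.3) + 35.547 = 125.43 kips. φR_n = 0.75 × 125.43 = 94.1 kips.
Tension rupture (net): A_n = (6.8125 − 2×0.75)×0.3125 = 1.6602 in² (U = 1.0, A_e = A_n). φR_n = 0.75 × 65 × 1.6602 = 80.9 kips.
Governing: min(187.8, 136.0, 94.1, 80.9) = 80.9 kips → net-section rupture.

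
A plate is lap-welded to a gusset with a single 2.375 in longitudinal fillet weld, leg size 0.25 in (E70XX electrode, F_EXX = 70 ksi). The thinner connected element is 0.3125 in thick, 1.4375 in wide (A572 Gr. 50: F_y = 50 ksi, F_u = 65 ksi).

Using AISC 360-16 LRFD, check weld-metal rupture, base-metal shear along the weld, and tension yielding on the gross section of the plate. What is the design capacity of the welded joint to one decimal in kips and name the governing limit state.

Weld metal: throat = 0.707×0.25 = 0.17675 in, L = 2.375 in. φR_n = 0.75 × 0.6 × 70 × 0.17675 × 2.375 = 13.2 kips.
Base metal shear (0.3125 in plate): yield φR_n = 1.0×0.6×50×0.3125×2.375 = 22.3 kips; rupture φR_n = 0.75×0.6×65×0.3125×2.375 = 21.7 kips; take 21.7 kips (rupture).
Tension yield (gross): A_g = 1.4375×0.3125 = 0.44922 in². φR_n = 0.90 × 50 × 0.44922 = 20.2 kips.
Governing: min(13.2, 21.7, 20.2) = 13.2 kips → weld metal.

13.2 kips (weld metal governs)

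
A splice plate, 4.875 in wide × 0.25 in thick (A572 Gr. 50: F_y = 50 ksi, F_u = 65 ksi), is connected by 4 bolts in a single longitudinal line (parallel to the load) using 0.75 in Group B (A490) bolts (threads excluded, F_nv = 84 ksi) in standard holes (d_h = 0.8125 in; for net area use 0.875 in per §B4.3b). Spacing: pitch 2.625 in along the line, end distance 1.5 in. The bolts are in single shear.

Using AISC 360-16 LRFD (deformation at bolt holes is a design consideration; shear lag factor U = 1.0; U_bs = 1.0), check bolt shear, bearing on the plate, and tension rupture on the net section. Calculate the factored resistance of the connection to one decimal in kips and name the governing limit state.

48.8 kips (net-section rupture governs)

Bolt shear: A_b = π(0.75)²/4 = 0.44179 in². φR_n = 0.75 × 84 × 0.44179 × 4 × 1 = 111.3 kips.
Bearing (0.25 in plate, F_u = 65 ksi): end bolts L_c = 1.5 − 0.8125/2 = 1.09375, R_n = min(1.2×1.09375×0.25×65, 2.4×0.75×0.25×65) = 21.328 kips/bolt; interior L_c = 2.625 − 0.8125 = 1.8125, R_n = 29.25 kips/bolt. φR_n = 0.75 × (1×21.328 + 3×29.25) = 81.8 kips.
Tension rupture (net): A_n = (4.875 − 1×0.875)×0.25 = 1 in² (U = 1.0, A_e = A_n). φR_n = 0.75 × 65 × 1 = 48.8 kips.
Governing: min(111.3, 81.8, 48.8) = 48.8 kips → net-section rupture.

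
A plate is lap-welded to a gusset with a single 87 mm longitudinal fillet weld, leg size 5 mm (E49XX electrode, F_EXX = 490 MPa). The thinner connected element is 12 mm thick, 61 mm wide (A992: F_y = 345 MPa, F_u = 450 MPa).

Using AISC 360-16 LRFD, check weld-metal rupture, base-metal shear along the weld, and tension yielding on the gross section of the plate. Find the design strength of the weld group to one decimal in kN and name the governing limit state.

Weld metal: throat = 0.707×5 = 3.535 mm, L = 87 mm. φR_n = 0.75 × 0.6 × 490 × 3.535 × 87 = 67.8 kN.
Base metal shear (12 mm plate): yield φR_n = 1.0×0.6×345×12×87 = 216.1 kN; rupture φR_n = 0.75×0.6×450×12×87 = 211.4 kN; take 211.4 kN (rupture).
Tension yield (gross): A_g = 61×12 = 732 mm². φR_n = 0.90 × 345 × 732 = 227.3 kN.
Governing: min(67.8, 211.4, 227.3) = 67.8 kN → weld metal.

67.8 kN (weld metal governs)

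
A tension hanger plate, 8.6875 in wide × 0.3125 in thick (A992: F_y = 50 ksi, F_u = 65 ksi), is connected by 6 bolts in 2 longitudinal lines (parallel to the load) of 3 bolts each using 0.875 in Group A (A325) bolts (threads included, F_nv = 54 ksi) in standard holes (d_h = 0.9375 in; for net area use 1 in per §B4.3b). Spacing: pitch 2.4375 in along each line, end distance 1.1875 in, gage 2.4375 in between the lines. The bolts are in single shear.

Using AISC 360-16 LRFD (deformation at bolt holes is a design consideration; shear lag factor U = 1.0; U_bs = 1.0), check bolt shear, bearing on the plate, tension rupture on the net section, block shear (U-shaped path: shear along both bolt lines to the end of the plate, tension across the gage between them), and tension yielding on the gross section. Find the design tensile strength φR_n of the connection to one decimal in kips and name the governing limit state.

Bolt shear: A_b = π(0.875)²/4 = 0.60132 in². φR_n = 0.75 × 54 × 0.60132 × 6 × 1 = 146.1 kips.
Bearing (0.3125 in plate, F_u = 65 ksi): end bolts L_c = 1.1875 − 0.9375/2 = 0.71875, R_n = min(1.2×0.71875×0.3125×65, 2.4×0.875×0.3125×65) = 17.52 kips/bolt; interior L_c = 2.4375 − 0.9375 = 1.5, R_n = 36.563 kips/bolt. φR_n = 0.75 × (2×17.52 + 4×36.563) = 136.0 kips.
Tension rupture (net): A_n = (8.6875 − 2×1)×0.3125 = 2.0898 in² (U = 1.0, A_e = A_n). φR_n = 0.75 × 65 × 2.0898 = 101.9 kips.
Block shear: shear path 2×[1.1875+2×2.4375] = 2×6.0625 in, A_gv = 3.7891, A_nv = 2×(6.0625 − 2.5×1)×0.3125 = 2.2266 in²; tension across gage: (2.4375 − 1×1)×0.3125 = 0.44922 in². R_n = min(0.6×65×2.2266, 0.6×50×3.7891) + 1.0×65×0.44922 = min(86.837, 113.67) + 29.199 = 116.04 kips. φR_n = 0.75 × 116.04 = 87.0 kips.
Tension yield (gross): A_g = 8.6875×0.3125 = 2.7148 in². φR_n = 0.90 × 50 × 2.7148 = 122.2 kips.
Governing: min(146.1, 136.0, 101.9, 87.0, 122.2) = 87.0 kips → block shear.

87.0 kips (block shear governs)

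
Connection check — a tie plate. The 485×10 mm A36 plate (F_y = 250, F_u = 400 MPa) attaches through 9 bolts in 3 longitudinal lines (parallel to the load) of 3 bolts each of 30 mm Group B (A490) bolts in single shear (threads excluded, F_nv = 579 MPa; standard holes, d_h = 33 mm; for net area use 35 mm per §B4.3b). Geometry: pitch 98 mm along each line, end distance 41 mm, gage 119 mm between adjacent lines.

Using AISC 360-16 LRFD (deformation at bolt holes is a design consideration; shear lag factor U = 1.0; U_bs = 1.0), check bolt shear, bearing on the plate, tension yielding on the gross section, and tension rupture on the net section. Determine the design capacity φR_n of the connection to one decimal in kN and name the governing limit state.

Bolt shear: A_b = π(30)²/4 = 706.86 mm². φR_n = 0.75 × 579 × 706.86 × 9 × 1 = 2762.6 kN.
Bearing (10 mm plate, F_u = 400 MPa): end bolts L_c = 41 − 33/2 = 24.5, R_n = min(1.2×24.5×10×400, 2.4×30×10×400) = 117.6 kN/bolt; interior L_c = 98 − 33 = 65, R_n = 288 kN/bolt. φR_n = 0.75 × (3×117.6 + 6×288) = 1560.6 kN.
Tension yield (gross): A_g = 485×10 = 4850 mm². φR_n = 0.90 × 250 × 4850 = 1091.3 kN.
Tension rupture (net): A_n = (485 − 3×35)×10 = 3800 mm² (U = 1.0, A_e = A_n). φR_n = 0.75 × 400 × 3800 = 1140.0 kN.
Governing: min(2762.6, 1560.6, 1091.3, 1140.0) = 1091.3 kN → gross-section yield.

1091.3 kN (gross-section yield governs)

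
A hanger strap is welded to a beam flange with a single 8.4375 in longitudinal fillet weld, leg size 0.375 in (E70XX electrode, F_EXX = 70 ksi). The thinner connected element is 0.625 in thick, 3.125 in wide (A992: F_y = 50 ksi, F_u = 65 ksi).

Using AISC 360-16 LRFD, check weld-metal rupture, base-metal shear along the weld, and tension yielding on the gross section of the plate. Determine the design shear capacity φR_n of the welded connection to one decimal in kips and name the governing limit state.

70.5 kips (weld metal governs)

Weld metal: throat = 0.707×0.375 = 0.26513 in, L = 8.4375 in. φR_n = 0.75 × 0.6 × 70 × 0.26513 × 8.4375 = 70.5 kips.
Base metal shear (0.625 in plate): yield φR_n = 1.0×0.6×50×0.625×8.4375 = 158.2 kips; rupture φR_n = 0.75×0.6×65×0.625×8.4375 = 154.2 kips; take 154.2 kips (rupture).
Tension yield (gross): A_g = 3.125×0.625 = 1.9531 in². φR_n = 0.90 × 50 × 1.9531 = 87.9 kips.
Governing: min(70.5, 154.2, 87.9) = 70.5 kips → weld metal.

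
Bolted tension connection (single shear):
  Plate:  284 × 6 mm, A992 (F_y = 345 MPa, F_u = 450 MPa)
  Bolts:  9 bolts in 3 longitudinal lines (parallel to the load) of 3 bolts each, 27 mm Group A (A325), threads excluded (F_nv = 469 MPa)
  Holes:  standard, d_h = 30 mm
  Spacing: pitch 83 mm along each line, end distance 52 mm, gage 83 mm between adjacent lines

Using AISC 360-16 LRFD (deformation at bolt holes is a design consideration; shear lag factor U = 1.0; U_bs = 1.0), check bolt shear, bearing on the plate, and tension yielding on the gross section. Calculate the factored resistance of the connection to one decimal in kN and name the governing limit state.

529.1 kN (gross-section yield governs)

Bolt shear: A_b = π(27)²/4 = 572.56 mm². φR_n = 0.75 × 469 × 572.56 × 9 × 1 = 1812.6 kN.
Bearing (6 mm plate, F_u = 450 MPa): end bolts L_c = 52 − 30/2 = 37, R_n = min(1.2×37×6×450, 2.4×27×6×450) = 119.88 kN/bolt; interior L_c = 83 − 30 = 53, R_n = 171.72 kN/bolt. φR_n = 0.75 × (3×119.88 + 6×171.72) = 1042.5 kN.
Tension yield (gross): A_g = 284×6 = 1704 mm². φR_n = 0.90 × 345 × 1704 = 529.1 kN.
Governing: min(1812.6, 1042.5, 529.1) = 529.1 kN → gross-section yield.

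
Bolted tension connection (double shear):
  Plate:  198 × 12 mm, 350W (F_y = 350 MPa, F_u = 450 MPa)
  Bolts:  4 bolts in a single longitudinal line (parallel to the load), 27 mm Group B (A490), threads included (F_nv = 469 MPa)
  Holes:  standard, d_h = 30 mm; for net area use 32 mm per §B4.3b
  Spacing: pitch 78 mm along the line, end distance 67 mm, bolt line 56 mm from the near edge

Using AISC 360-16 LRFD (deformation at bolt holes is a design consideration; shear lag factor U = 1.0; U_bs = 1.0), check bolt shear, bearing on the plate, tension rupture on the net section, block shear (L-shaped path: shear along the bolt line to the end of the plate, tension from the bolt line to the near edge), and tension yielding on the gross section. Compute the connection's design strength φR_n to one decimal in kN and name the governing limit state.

Bolt shear: A_b = π(27)²/4 = 572.56 mm². φR_n = 0.75 × 469 × 572.56 × 4 × 2 = 1611.2 kN.
Bearing (12 mm plate, F_u = 450 MPa): end bolts L_c = 67 − 30/2 = 52, R_n = min(1.2×52×12×450, 2.4×27×12×450) = 336.96 kN/bolt; interior L_c = 78 − 30 = 48, R_n = 311.04 kN/bolt. φR_n = 0.75 × (1×336.96 + 3×311.04) = 952.6 kN.
Tension rupture (net): A_n = (198 − 1×32)×12 = 1992 mm² (U = 1.0, A_e = A_n). φR_n = 0.75 × 450 × 1992 = 672.3 kN.
Block shear: shear path 1×[67+3×78] = 1×301 mm, A_gv = 3612, A_nv = 1×(301 − 3.5×32)×12 = 2268 mm²; tension to near edge: (56 − 0.5×32)×12 = 480 mm². R_n = min(0.6×450×2268, 0.6×350×3612) + 1.0×450×480 = min(612.36, 758.52) + 216 = 828.36 kN. φR_n = 0.75 × 828.36 = 621.3 kN.
Tension yield (gross): A_g = 198×12 = 2376 mm². φR_n = 0.90 × 350 × 2376 = 748.4 kN.
Governing: min(1611.2, 952.6, 672.3, 621.3, 748.4) = 621.3 kN → block shear.

621.3 kN (block shear governs)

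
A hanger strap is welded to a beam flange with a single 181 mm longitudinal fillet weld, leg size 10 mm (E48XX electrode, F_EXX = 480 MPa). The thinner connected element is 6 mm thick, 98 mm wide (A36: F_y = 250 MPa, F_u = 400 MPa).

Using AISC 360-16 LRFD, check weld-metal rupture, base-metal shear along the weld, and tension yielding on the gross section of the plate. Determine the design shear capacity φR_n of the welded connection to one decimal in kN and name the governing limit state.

132.3 kN (gross-section yield governs)

Weld metal: throat = 0.707×10 = 7.07 mm, L = 181 mm. φR_n = 0.75 × 0.6 × 480 × 7.07 × 181 = 276.4 kN.
Base metal shear (6 mm plate): yield φR_n = 1.0×0.6×250×6×181 = 162.9 kN; rupture φR_n = 0.75×0.6×400×6×181 = 195.5 kN; take 162.9 kN (yield).
Tension yield (gross): A_g = 98×6 = 588 mm². φR_n = 0.90 × 250 × 588 = 132.3 kN.
Governing: min(276.4, 162.9, 132.3) = 132.3 kN → gross-section yield.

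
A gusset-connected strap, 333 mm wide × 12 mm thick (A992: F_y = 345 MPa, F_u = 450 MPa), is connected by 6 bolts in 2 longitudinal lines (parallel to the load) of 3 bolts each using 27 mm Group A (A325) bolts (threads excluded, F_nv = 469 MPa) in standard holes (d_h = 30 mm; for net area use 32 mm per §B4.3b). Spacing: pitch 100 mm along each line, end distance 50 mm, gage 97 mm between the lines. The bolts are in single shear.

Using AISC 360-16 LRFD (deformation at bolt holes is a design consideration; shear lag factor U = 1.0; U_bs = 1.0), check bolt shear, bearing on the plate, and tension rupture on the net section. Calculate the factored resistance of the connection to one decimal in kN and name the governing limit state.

Bolt shear: A_b = π(27)²/4 = 572.56 mm². φR_n = 0.75 × 469 × 572.56 × 6 × 1 = 1208.4 kN.
Bearing (12 mm plate, F_u = 450 MPa): end bolts L_c = 50 − 30/2 = 35, R_n = min(1.2×35×12×450, 2.4×27×12×450) = 226.8 kN/bolt; interior L_c = 100 − 30 = 70, R_n = 349.92 kN/bolt. φR_n = 0.75 × (2×226.8 + 4×349.92) = 1390.0 kN.
Tension rupture (net): A_n = (333 − 2×32)×12 = 3228 mm² (U = 1.0, A_e = A_n). φR_n = 0.75 × 450 × 3228 = 1089.5 kN.
Governing: min(1208.4, 1390.0, 1089.5) = 1089.5 kN → net-section rupture.

1089.5 kN (net-section rupture governs)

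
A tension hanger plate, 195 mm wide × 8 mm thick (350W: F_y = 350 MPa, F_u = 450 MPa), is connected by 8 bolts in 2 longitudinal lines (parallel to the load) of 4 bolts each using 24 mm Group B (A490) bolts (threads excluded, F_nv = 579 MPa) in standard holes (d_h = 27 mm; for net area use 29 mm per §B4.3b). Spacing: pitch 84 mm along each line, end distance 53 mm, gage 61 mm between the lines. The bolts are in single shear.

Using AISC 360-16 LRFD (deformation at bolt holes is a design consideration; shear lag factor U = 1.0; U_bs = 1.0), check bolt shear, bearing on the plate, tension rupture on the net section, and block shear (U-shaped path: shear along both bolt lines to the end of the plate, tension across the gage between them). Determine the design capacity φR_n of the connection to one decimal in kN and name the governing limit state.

369.9 kN (net-section rupture governs)

Bolt shear: A_b = π(24)²/4 = 452.39 mm². φR_n = 0.75 × 579 × 452.39 × 8 × 1 = 1571.6 kN.
Bearing (8 mm plate, F_u = 450 MPa): end bolts L_c = 53 − 27/2 = 39.5, R_n = min(1.2×39.5×8×450, 2.4×24×8×450) = 170.64 kN/bolt; interior L_c = 84 − 27 = 57, R_n = 207.36 kN/bolt. φR_n = 0.75 × (2×170.64 + 6×207.36) = 1189.1 kN.
Tension rupture (net): A_n = (195 − 2×29)×8 = 1096 mm² (U = 1.0, A_e = A_n). φR_n = 0.75 × 450 × 1096 = 369.9 kN.
Block shear: shear path 2×[53+3×84] = 2×305 mm, A_gv = 4880, A_nv = 2×(305 − 3.5×29)×8 = 3256 mm²; tension across gage: (61 − 1×29)×8 = 256 mm². R_n = min(0.6×450×3256, 0.6×350×4880) + 1.0×450×256 = min(879.12, 1024.8) + 115.2 = 994.32 kN. φR_n = 0.75 × 994.32 = 745.7 kN.
Governing: min(1571.6, 1189.1, 369.9, 745.7) = 369.9 kN → net-section rupture.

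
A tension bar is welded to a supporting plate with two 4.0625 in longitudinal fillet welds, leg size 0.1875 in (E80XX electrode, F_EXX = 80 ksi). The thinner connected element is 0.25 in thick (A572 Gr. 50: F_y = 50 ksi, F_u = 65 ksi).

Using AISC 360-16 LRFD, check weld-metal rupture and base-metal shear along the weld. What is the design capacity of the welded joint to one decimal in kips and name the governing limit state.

38.8 kips (weld metal governs)

Weld metal: throat = 0.707×0.1875 = 0.13256 in, L = 2×4.0625 = 8.125 in. φR_n = 0.75 × 0.6 × 80 × 0.13256 × 8.125 = 38.8 kips.
Base metal shear (0.25 in plate): yield φR_n = 1.0×0.6×50×0.25×8.125 = 60.9 kips; rupture φR_n = 0.75×0.6×65×0.25×8.125 = 59.4 kips; take 59.4 kips (rupture).
Governing: min(38.8, 59.4) = 38.8 kips → weld metal.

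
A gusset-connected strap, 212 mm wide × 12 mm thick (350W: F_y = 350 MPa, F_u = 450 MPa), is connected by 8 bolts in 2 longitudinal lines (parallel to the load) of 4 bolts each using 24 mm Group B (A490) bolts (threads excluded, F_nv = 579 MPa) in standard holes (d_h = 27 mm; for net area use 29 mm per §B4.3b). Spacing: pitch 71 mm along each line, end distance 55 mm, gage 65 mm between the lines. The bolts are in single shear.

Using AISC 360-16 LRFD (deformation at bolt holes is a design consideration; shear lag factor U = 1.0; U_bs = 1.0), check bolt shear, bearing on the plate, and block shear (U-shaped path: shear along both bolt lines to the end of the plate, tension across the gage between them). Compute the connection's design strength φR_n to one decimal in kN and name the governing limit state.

Bolt shear: A_b = π(24)²/4 = 452.39 mm². φR_n = 0.75 × 579 × 452.39 × 8 × 1 = 1571.6 kN.
Bearing (12 mm plate, F_u = 450 MPa): end bolts L_c = 55 − 27/2 = 41.5, R_n = min(1.2×41.5×12×450, 2.4×24×12×450) = 268.92 kN/bolt; interior L_c = 71 − 27 = 44, R_n = 285.12 kN/bolt. φR_n = 0.75 × (2×268.92 + 6×285.12) = 1686.4 kN.
Block shear: shear path 2×[55+3×71] = 2×268 mm, A_gv = 6432, A_nv = 2×(268 − 3.5×29)×12 = 3996 mm²; tension across gage: (65 − 1×29)×12 = 432 mm². R_n = min(0.6×450×3996, 0.6×350×6432) + 1.0×450×432 = min(1078.9, 1350.7) + 194.4 = 1273.3 kN. φR_n = 0.75 × 1273.3 = 955.0 kN.
Governing: min(1571.6, 1686.4, 955.0) = 955.0 kN → block shear.

955.0 kN (block shear governs)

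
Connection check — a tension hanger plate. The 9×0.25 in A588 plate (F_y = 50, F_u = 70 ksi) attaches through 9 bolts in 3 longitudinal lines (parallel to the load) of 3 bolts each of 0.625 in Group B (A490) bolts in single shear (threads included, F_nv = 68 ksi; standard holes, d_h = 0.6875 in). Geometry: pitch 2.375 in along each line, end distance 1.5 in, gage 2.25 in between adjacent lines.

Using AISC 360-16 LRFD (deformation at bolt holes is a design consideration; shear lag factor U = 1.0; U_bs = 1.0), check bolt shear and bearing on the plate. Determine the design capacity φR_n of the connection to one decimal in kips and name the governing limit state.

Bolt shear: A_b = π(0.625)²/4 = 0.3068 in². φR_n = 0.75 × 68 × 0.3068 × 9 × 1 = 140.8 kips.
Bearing (0.25 in plate, F_u = 70 ksi): end bolts L_c = 1.5 − 0.6875/2 = 1.15625, R_n = min(1.2×1.15625×0.25×70, 2.4×0.625×0.25×70) = 24.281 kips/bolt; interior L_c = 2.375 − 0.6875 = 1.6875, R_n = 26.25 kips/bolt. φR_n = 0.75 × (3×24.281 + 6×26.25) = 172.8 kips.
Governing: min(140.8, 172.8) = 140.8 kips → bolt shear.

140.8 kips (bolt shear governs)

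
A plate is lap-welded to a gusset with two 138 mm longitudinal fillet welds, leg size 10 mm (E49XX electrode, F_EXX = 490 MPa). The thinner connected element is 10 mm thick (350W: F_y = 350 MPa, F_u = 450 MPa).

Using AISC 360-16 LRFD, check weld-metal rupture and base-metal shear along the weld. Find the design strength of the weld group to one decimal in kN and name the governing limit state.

430.3 kN (weld metal governs)

Weld metal: throat = 0.707×10 = 7.07 mm, L = 2×138 = 276 mm. φR_n = 0.75 × 0.6 × 490 × 7.07 × 276 = 430.3 kN.
Base metal shear (10 mm plate): yield φR_n = 1.0×0.6×350×10×276 = 579.6 kN; rupture φR_n = 0.75×0.6×450×10×276 = 558.9 kN; take 558.9 kN (rupture).
Governing: min(430.3, 558.9) = 430.3 kN → weld metal.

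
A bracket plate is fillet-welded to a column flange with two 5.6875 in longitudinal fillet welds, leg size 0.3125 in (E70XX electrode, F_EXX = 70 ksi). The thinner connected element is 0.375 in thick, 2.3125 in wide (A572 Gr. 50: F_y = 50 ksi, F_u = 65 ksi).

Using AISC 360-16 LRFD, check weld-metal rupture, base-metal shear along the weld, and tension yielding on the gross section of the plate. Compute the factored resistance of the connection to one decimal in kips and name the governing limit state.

Weld metal: throat = 0.707×0.3125 = 0.22094 in, L = 2×5.6875 = 11.375 in. φR_n = 0.75 × 0.6 × 70 × 0.22094 × 11.375 = 79.2 kips.
Base metal shear (0.375 in plate): yield φR_n = 1.0×0.6×50×0.375×11.375 = 128.0 kips; rupture φR_n = 0.75×0.6×65×0.375×11.375 = 124.8 kips; take 124.8 kips (rupture).
Tension yield (gross): A_g = 2.3125×0.375 = 0.86719 in². φR_n = 0.90 × 50 × 0.86719 = 39.0 kips.
Governing: min(79.2, 124.8, 39.0) = 39.0 kips → gross-section yield.

39.0 kips (gross-section yield governs)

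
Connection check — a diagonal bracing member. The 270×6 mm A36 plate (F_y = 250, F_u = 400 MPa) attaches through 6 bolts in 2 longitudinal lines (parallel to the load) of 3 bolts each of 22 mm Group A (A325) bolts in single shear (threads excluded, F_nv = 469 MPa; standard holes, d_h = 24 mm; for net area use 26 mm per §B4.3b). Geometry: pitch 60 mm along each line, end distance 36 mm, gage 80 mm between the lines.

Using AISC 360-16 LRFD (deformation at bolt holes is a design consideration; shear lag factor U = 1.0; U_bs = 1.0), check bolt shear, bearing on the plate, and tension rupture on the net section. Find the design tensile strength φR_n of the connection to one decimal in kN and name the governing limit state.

Bolt shear: A_b = π(22)²/4 = 380.13 mm². φR_n = 0.75 × 469 × 380.13 × 6 × 1 = 802.3 kN.
Bearing (6 mm plate, F_u = 400 MPa): end bolts L_c = 36 − 24/2 = 24, R_n = min(1.2×24×6×400, 2.4×22×6×400) = 69.12 kN/bolt; interior L_c = 60 − 24 = 36, R_n = 103.68 kN/bolt. φR_n = 0.75 × (2×69.12 + 4×103.68) = 414.7 kN.
Tension rupture (net): A_n = (270 − 2×26)×6 = 1308 mm² (U = 1.0, A_e = A_n). φR_n = 0.75 × 400 × 1308 = 392.4 kN.
Governing: min(802.3, 414.7, 392.4) = 392.4 kN → net-section rupture.

392.4 kN (net-section rupture governs)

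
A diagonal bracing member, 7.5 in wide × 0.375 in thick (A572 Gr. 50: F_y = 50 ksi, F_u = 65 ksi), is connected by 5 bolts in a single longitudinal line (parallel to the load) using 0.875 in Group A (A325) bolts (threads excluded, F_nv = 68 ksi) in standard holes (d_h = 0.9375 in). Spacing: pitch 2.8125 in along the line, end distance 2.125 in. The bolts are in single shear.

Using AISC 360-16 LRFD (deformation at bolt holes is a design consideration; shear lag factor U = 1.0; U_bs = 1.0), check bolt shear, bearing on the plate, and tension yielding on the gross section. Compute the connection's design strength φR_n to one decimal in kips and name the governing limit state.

Bolt shear: A_b = π(0.875)²/4 = 0.60132 in². φR_n = 0.75 × 68 × 0.60132 × 5 × 1 = 153.3 kips.
Bearing (0.375 in plate, F_u = 65 ksi): end bolts L_c = 2.125 − 0.9375/2 = 1.65625, R_n = min(1.2×1.65625×0.375×65, 2.4×0.875×0.375×65) = 48.445 kips/bolt; interior L_c = 2.8125 − 0.9375 = 1.875, R_n = 51.188 kips/bolt. φR_n = 0.75 × (1×48.445 + 4×51.188) = 189.9 kips.
Tension yield (gross): A_g = 7.5×0.375 = 2.8125 in². φR_n = 0.90 × 50 × 2.8125 = 126.6 kips.
Governing: min(153.3, 189.9, 126.6) = 126.6 kips → gross-section yield.

126.6 kips (gross-section yield governs)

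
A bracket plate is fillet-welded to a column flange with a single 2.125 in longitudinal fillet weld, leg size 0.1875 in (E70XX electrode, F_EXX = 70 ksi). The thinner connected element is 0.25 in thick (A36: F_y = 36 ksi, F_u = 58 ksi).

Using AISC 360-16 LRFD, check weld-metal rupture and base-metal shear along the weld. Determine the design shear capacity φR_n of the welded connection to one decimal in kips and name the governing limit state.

8.9 kips (weld metal governs)

Weld metal: throat = 0.707×0.1875 = 0.13256 in, L = 2.125 in. φR_n = 0.75 × 0.6 × 70 × 0.13256 × 2.125 = 8.9 kips.
Base metal shear (0.25 in plate): yield φR_n = 1.0×0.6×36×0.25×2.125 = 11.5 kips; rupture φR_n = 0.75×0.6×58×0.25×2.125 = 13.9 kips; take 11.5 kips (yield).
Governing: min(8.9, 11.5) = 8.9 kips → weld metal.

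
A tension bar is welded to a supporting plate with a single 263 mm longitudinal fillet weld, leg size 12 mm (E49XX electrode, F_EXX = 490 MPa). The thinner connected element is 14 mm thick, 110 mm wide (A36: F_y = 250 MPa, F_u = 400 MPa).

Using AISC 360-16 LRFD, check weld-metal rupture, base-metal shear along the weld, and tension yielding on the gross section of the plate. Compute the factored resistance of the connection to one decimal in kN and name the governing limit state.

Weld metal: throat = 0.707×12 = 8.484 mm, L = 263 mm. φR_n = 0.75 × 0.6 × 490 × 8.484 × 263 = 492.0 kN.
Base metal shear (14 mm plate): yield φR_n = 1.0×0.6×250×14×263 = 552.3 kN; rupture φR_n = 0.75×0.6×400×14×263 = 662.8 kN; take 552.3 kN (yield).
Tension yield (gross): A_g = 110×14 = 1540 mm². φR_n = 0.90 × 250 × 1540 = 346.5 kN.
Governing: min(492.0, 552.3, 346.5) = 346.5 kN → gross-section yield.

346.5 kN (gross-section yield governs)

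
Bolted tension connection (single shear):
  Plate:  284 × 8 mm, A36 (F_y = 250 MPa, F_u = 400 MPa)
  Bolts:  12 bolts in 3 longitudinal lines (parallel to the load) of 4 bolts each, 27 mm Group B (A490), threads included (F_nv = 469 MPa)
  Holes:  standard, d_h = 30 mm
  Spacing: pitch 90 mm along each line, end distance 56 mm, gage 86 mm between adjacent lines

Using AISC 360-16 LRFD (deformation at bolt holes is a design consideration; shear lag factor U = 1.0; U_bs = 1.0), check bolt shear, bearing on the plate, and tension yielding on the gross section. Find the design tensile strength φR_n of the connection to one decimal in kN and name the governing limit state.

511.2 kN (gross-section yield governs)

Bolt shear: A_b = π(27)²/4 = 572.56 mm². φR_n = 0.75 × 469 × 572.56 × 12 × 1 = 2416.8 kN.
Bearing (8 mm plate, F_u = 400 MPa): end bolts L_c = 56 − 30/2 = 41, R_n = min(1.2×41×8×400, 2.4×27×8×400) = 157.44 kN/bolt; interior L_c = 90 − 30 = 60, R_n = 207.36 kN/bolt. φR_n = 0.75 × (3×157.44 + 9×207.36) = 1753.9 kN.
Tension yield (gross): A_g = 284×8 = 2272 mm². φR_n = 0.90 × 250 × 2272 = 511.2 kN.
Governing: min(2416.8, 1753.9, 511.2) = 511.2 kN → gross-section yield.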